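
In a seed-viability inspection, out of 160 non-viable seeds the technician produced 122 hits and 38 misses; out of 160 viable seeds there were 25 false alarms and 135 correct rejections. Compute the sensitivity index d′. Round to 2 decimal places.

H = 122/160 = 0.7625
FA = 25/160 = 0.1562
z(H) = z(0.7625) = 0.714
z(FA) = z(0.1562) = -1.010
d' = z(H) − z(FA) = 0.714 − (-1.010) = 1.724

d′ = 1.72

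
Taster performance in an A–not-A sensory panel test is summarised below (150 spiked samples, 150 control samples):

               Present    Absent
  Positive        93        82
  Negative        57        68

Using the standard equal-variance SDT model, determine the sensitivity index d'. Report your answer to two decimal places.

H = 93/150 = 0.6200
FA = 82/150 = 0.5467
z(H) = 0.305
z(FA) = 0.117
d' = z(H) − z(FA) = 0.305 − 0.117 = 0.188

d' = 0.19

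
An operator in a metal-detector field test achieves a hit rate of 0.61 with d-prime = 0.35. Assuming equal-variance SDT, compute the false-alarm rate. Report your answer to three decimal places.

false-alarm rate = 0.472

z(hit rate) = z(0.61) = 0.2793
z(FA) = z(H) − d' = 0.2793 − 0.35 = -0.0707
false-alarm rate = Φ(-0.0707) = 0.4718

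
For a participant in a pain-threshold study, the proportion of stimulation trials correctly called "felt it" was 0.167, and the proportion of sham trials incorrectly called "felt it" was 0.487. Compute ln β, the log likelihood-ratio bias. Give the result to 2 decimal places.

ln β = -0.47

Φ⁻¹(H) = Φ⁻¹(0.167) = -0.966
Φ⁻¹(FA) = Φ⁻¹(0.487) = -0.033
ln β = −½·[z(H)² − z(FA)²] = −0.5 × (0.933 − 0.001) = -0.466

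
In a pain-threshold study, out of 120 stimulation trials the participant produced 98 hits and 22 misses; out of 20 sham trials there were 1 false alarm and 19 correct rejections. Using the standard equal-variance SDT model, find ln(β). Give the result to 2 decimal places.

ln β = 0.95

H = 98/120 = 0.8167
FA = 1/20 = 0.0500
z(H) = 0.903
z(FA) = -1.645
ln β = −½·[z(H)² − z(FA)²] = −0.5 × (0.815 − 2.706) = 0.9455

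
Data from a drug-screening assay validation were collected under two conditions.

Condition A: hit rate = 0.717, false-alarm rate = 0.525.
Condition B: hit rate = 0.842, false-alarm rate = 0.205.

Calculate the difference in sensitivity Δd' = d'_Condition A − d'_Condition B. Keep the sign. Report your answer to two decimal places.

Δd' = -1.32

Condition A: z(0.717) = 0.574, z(0.525) = 0.063, d' = 0.511
Condition B: z(0.842) = 1.003, z(0.205) = -0.824, d' = 1.827
Δd' = d'_Condition A − d'_Condition B = 0.511 − 1.827 = -1.316
Condition B has the higher sensitivity.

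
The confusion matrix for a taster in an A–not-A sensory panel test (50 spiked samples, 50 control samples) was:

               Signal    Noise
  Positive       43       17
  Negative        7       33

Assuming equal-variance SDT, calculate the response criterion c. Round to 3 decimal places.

H = 43/50 = 0.8600
FA = 17/50 = 0.3400
z(H) = 1.0803
z(FA) = -0.4125
c = −½·[z(H) + z(FA)] = −0.5 × (1.0803 + (-0.4125)) = -0.3339

c = -0.334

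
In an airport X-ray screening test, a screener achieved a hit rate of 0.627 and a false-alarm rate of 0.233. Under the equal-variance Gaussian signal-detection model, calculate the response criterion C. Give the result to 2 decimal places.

C = 0.20

z(H) = z(0.627) = 0.3239
z(FA) = z(0.233) = -0.7290
c = −½·[z(H) + z(FA)] = −0.5 × (0.3239 + (-0.7290)) = 0.20255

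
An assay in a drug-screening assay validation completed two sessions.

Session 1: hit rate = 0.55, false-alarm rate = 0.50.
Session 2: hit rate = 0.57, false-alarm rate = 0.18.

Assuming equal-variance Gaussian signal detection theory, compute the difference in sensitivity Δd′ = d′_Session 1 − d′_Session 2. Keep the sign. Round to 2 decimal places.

Session 1: z(0.55) = 0.126, z(0.50) = 0.000, d' = 0.126
Session 2: z(0.57) = 0.176, z(0.18) = -0.915, d' = 1.091
Δd' = d'_Session 1 − d'_Session 2 = 0.126 − 1.091 = -0.965
Session 2 has the higher sensitivity.

Δd′ = -0.97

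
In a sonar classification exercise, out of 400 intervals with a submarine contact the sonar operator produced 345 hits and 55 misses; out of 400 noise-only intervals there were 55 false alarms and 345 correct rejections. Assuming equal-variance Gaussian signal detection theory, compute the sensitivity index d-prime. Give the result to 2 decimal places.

d-prime = 2.18

H = 345/400 = 0.8625
FA = 55/400 = 0.1375
z(0.8625) = 1.092, z(0.1375) = -1.092
d' = z(H) − z(FA) = 1.092 − (-1.092) = 2.184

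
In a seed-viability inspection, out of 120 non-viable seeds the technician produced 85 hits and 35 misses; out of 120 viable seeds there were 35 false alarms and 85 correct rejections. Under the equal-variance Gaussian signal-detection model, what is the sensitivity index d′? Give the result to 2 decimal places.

d′ = 1.10

H = 85/120 = 0.7083
FA = 35/120 = 0.2917
Φ⁻¹(H) = 0.5484
Φ⁻¹(FA) = -0.5484
d' = z(H) − z(FA) = 0.5484 − (-0.5484) = 1.0968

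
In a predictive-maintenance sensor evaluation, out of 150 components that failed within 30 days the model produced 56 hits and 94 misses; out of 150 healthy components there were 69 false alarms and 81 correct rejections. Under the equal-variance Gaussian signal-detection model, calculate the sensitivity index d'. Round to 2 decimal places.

H = 56/150 = 0.3733
FA = 69/150 = 0.4600
z(H) = -0.3231
z(FA) = -0.1004
d' = z(H) − z(FA) = -0.3231 − (-0.1004) = -0.2227

d' = -0.22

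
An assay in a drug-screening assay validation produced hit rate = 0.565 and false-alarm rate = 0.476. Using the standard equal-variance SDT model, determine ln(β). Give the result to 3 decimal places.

ln β = -0.012

Φ⁻¹(H) = Φ⁻¹(0.565) = 0.1637
Φ⁻¹(FA) = Φ⁻¹(0.476) = -0.0602
ln β = −½·[z(H)² − z(FA)²] = −0.5 × (0.0268 − 0.0036) = -0.0116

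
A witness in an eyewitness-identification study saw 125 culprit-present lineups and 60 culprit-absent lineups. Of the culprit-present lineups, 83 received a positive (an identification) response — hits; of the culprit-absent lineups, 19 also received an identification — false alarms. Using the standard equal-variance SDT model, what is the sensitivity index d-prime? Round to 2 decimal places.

d-prime = 0.90

H = 83/125 = 0.6640
FA = 19/60 = 0.3167
z(0.6640) = 0.423, z(0.3167) = -0.477
d' = z(H) − z(FA) = 0.423 − (-0.477) = 0.900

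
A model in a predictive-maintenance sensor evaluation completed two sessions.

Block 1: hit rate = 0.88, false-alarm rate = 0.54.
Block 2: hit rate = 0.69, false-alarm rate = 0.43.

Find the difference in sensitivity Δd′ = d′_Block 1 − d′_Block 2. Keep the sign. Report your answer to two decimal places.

Δd′ = 0.40

Block 1: z(0.88) = 1.175, z(0.54) = 0.100, d' = 1.075
Block 2: z(0.69) = 0.496, z(0.43) = -0.176, d' = 0.672
Δd' = d'_Block 1 − d'_Block 2 = 1.075 − 0.672 = 0.403
Block 1 has the higher sensitivity.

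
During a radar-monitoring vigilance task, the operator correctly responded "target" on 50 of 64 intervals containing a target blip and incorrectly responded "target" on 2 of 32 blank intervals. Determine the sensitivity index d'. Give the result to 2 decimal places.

H = 50/64 = 0.7812
FA = 2/32 = 0.0625
Φ⁻¹(H) = Φ⁻¹(0.7812) = 0.7763
Φ⁻¹(FA) = Φ⁻¹(0.0625) = -1.5341
d' = z(H) − z(FA) = 0.7763 − (-1.5341) = 2.3104

d' = 2.31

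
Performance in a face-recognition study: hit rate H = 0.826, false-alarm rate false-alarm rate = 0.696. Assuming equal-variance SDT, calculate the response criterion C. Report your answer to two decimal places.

C = -0.73

Φ⁻¹(H) = 0.938
Φ⁻¹(FA) = 0.513
c = −½·[z(H) + z(FA)] = −0.5 × (0.938 + 0.513) = -0.7255
c < 0: the observer has a liberal response bias.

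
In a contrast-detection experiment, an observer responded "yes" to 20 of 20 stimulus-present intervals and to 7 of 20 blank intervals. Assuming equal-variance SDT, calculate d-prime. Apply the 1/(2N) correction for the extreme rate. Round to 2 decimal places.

d-prime = 2.35

The hit rate is 20/20 = 1, so apply the 1/(2N) correction: H → 1 − 1/(2·20) = 0.97500.
z(H) = z(0.97500) = 1.960
z(FA) = z(0.35000) = -0.385
d' = 1.960 − (-0.385) = 2.345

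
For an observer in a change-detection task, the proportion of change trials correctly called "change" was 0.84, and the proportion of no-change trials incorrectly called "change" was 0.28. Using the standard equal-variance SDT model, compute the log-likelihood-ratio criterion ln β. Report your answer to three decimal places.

ln β = -0.325

Φ⁻¹(0.84) = 0.9945, Φ⁻¹(0.28) = -0.5828
ln β = −½·[z(H)² − z(FA)²] = −0.5 × (0.9890 − 0.3397) = -0.32465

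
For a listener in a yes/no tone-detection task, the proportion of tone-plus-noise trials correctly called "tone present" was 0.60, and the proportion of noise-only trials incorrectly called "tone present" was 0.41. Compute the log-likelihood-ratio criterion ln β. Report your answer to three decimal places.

z(H) = 0.2533
z(FA) = -0.2275
ln β = −½·[z(H)² − z(FA)²] = −0.5 × (0.0642 − 0.0518) = -0.0062

ln β = -0.006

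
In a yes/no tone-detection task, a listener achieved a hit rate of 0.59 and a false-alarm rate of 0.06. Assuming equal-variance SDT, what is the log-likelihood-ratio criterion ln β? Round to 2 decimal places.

Φ⁻¹(H) = Φ⁻¹(0.59) = 0.228
Φ⁻¹(FA) = Φ⁻¹(0.06) = -1.555
ln β = −½·[z(H)² − z(FA)²] = −0.5 × (0.052 − 2.418) = 1.183

ln β = 1.18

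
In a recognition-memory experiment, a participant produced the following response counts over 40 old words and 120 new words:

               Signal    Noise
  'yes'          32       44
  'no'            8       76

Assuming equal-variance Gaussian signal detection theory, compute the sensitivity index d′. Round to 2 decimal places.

H = 32/40 = 0.8000
FA = 44/120 = 0.3667
z(0.8000) = 0.8416, z(0.3667) = -0.3406
d' = z(H) − z(FA) = 0.8416 − (-0.3406) = 1.1822

d′ = 1.18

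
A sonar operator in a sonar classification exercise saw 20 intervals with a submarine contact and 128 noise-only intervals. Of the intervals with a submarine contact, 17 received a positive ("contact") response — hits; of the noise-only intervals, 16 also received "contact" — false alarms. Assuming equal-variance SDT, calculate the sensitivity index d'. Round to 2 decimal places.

H = 17/20 = 0.8500
FA = 16/128 = 0.1250
Φ⁻¹(H) = 1.0364
Φ⁻¹(FA) = -1.1503
d' = z(H) − z(FA) = 1.0364 − (-1.1503) = 2.1867

d' = 2.19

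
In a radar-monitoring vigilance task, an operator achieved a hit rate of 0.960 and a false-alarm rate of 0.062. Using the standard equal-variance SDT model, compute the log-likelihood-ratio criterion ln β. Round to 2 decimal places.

ln β = -0.35

z(H) = z(0.960) = 1.751
z(FA) = z(0.062) = -1.538
ln β = −½·[z(H)² − z(FA)²] = −0.5 × (3.066 − 2.365) = -0.3505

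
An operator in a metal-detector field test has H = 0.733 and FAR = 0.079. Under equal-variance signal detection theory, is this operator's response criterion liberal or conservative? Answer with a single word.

z(H) = 0.622, z(FA) = -1.412
c = −½·(z(H) + z(FA)) = 0.395
c > 0 → conservative criterion (biased toward responding “no”).

conservative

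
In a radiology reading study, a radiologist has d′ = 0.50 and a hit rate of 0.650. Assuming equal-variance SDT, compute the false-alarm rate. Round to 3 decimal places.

z(hit rate) = z(0.650) = 0.3853
z(FA) = z(H) − d' = 0.3853 − 0.50 = -0.1147
false-alarm rate = Φ(-0.1147) = 0.4543

false-alarm rate = 0.454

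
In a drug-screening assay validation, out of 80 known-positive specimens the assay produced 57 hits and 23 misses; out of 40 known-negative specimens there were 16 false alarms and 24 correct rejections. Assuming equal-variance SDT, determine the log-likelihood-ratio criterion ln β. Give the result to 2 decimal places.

ln β = -0.13

H = 57/80 = 0.7125
FA = 16/40 = 0.4000
z(H) = 0.561
z(FA) = -0.253
ln β = −½·[z(H)² − z(FA)²] = −0.5 × (0.315 − 0.064) = -0.1255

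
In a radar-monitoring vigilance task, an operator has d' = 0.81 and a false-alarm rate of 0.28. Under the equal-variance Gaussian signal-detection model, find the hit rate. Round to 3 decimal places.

z(false-alarm rate) = z(0.28) = -0.5828
z(H) = z(FA) + d' = -0.5828 + 0.81 = 0.2272
hit rate = Φ(0.2272) = 0.5899

hit rate = 0.590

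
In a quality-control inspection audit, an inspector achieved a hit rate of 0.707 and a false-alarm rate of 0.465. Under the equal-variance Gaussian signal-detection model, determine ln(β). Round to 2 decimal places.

ln β = -0.14

z(H) = z(0.707) = 0.545
z(FA) = z(0.465) = -0.088
ln β = −½·[z(H)² − z(FA)²] = −0.5 × (0.297 − 0.008) = -0.1445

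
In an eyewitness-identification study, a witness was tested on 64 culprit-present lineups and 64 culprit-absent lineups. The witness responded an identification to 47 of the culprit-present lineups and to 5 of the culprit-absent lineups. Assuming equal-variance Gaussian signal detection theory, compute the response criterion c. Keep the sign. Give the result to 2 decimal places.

H = 47/64 = 0.7344
FA = 5/64 = 0.0781
Φ⁻¹(H) = 0.6262
Φ⁻¹(FA) = -1.4180
c = −½·[z(H) + z(FA)] = −0.5 × (0.6262 + (-1.4180)) = 0.3959
c > 0: the witness has a conservative response bias.

c = 0.40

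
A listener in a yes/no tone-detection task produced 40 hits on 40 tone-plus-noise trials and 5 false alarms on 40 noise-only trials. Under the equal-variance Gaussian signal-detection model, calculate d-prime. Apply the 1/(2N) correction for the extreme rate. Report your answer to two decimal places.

The hit rate is 40/40 = 1, so apply the 1/(2N) correction: H → 1 − 1/(2·40) = 0.98750.
z(H) = z(0.98750) = 2.241
z(FA) = z(0.12500) = -1.150
d' = 2.241 − (-1.150) = 3.391

d-prime = 3.39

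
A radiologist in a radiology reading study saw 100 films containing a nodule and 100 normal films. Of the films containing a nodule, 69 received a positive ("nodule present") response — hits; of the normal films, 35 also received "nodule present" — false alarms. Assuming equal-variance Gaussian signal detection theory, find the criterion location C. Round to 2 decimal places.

C = -0.06

H = 69/100 = 0.6900
FA = 35/100 = 0.3500
z(H) = 0.496
z(FA) = -0.385
c = −½·[z(H) + z(FA)] = −0.5 × (0.496 + (-0.385)) = -0.0555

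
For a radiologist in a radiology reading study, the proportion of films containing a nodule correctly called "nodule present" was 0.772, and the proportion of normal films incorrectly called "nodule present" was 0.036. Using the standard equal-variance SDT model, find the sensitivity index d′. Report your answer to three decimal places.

d′ = 2.545

z(0.772) = 0.7454, z(0.036) = -1.7991
d' = z(H) − z(FA) = 0.7454 − (-1.7991) = 2.5445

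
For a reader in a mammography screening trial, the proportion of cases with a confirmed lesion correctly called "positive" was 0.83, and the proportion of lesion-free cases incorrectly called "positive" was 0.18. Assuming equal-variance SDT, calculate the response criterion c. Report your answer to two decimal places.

c = -0.02

z(0.83) = 0.9542, z(0.18) = -0.9154
c = −½·[z(H) + z(FA)] = −0.5 × (0.9542 + (-0.9154)) = -0.0194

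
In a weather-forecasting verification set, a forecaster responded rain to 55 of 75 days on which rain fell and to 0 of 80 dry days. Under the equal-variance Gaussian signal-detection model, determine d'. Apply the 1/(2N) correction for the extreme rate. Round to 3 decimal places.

The false-alarm rate is 0/80 = 0, so apply the 1/(2N) correction: FA → 1/(2·80) = 0.00625.
z(H) = z(0.73333) = 0.6229
z(FA) = z(0.00625) = -2.4977
d' = 0.6229 − (-2.4977) = 3.1206

d' = 3.121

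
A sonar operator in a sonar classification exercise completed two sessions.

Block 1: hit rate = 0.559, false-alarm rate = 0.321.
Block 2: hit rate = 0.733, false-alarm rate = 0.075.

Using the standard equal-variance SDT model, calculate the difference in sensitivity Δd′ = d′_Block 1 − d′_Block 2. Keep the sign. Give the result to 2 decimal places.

Block 1: z(0.559) = 0.148, z(0.321) = -0.465, d' = 0.613
Block 2: z(0.733) = 0.622, z(0.075) = -1.440, d' = 2.062
Δd' = d'_Block 1 − d'_Block 2 = 0.613 − 2.062 = -1.449
Block 2 has the higher sensitivity.

Δd′ = -1.45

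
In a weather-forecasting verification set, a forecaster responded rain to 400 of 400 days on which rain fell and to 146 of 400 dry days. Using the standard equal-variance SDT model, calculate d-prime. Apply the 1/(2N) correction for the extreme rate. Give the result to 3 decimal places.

d-prime = 3.368

The hit rate is 400/400 = 1, so apply the 1/(2N) correction: H → 1 − 1/(2·400) = 0.99875.
z(H) = z(0.99875) = 3.0233
z(FA) = z(0.36500) = -0.3451
d' = 3.0233 − (-0.3451) = 3.3684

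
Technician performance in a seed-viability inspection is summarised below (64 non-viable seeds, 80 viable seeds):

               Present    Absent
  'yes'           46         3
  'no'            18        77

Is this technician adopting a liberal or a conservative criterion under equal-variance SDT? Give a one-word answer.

conservative

z(H) = 0.579, z(FA) = -1.780
c = −½·(z(H) + z(FA)) = 0.6005
c > 0 → conservative criterion (biased toward responding “no”).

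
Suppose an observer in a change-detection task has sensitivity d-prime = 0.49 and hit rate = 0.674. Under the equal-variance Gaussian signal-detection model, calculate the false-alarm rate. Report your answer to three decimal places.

z(hit rate) = z(0.674) = 0.4510
z(FA) = z(H) − d' = 0.4510 − 0.49 = -0.0390
false-alarm rate = Φ(-0.0390) = 0.4844

false-alarm rate = 0.484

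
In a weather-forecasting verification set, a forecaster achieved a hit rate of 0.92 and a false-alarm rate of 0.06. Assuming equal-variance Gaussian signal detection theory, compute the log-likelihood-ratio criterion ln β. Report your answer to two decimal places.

Φ⁻¹(H) = Φ⁻¹(0.92) = 1.405
Φ⁻¹(FA) = Φ⁻¹(0.06) = -1.555
ln β = −½·[z(H)² − z(FA)²] = −0.5 × (1.974 − 2.418) = 0.222

ln β = 0.22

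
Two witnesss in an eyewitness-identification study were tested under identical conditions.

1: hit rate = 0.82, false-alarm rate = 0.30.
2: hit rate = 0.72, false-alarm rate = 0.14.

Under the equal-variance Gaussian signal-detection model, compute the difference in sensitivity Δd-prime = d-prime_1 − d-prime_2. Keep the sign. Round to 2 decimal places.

Δd-prime = -0.22

1: z(0.82) = 0.915, z(0.30) = -0.524, d' = 1.439
2: z(0.72) = 0.583, z(0.14) = -1.080, d' = 1.663
Δd' = d'_1 − d'_2 = 1.439 − 1.663 = -0.224
2 has the higher sensitivity.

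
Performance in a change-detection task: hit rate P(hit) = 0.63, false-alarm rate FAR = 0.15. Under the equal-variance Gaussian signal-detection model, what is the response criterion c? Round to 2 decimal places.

c = 0.35

z(H) = z(0.63) = 0.332
z(FA) = z(0.15) = -1.036
c = −½·[z(H) + z(FA)] = −0.5 × (0.332 + (-1.036)) = 0.352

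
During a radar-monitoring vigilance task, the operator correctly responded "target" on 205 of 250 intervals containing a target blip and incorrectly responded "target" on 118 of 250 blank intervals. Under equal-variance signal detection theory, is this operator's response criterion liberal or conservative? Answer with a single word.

z(H) = 0.915, z(FA) = -0.070
c = −½·(z(H) + z(FA)) = -0.4225
c < 0 → liberal criterion (biased toward responding “yes”).

liberal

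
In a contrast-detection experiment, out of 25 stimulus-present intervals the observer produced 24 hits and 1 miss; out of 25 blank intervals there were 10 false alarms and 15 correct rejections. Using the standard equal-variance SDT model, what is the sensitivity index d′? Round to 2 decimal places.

d′ = 2.00

H = 24/25 = 0.9600
FA = 10/25 = 0.4000
z(H) = z(0.9600) = 1.751
z(FA) = z(0.4000) = -0.253
d' = z(H) − z(FA) = 1.751 − (-0.253) = 2.004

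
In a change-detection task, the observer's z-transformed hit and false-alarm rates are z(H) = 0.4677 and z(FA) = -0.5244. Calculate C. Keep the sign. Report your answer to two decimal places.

c = −½·[z(H) + z(FA)] = −½·(0.4677 + (-0.5244)) = 0.02835

C = 0.03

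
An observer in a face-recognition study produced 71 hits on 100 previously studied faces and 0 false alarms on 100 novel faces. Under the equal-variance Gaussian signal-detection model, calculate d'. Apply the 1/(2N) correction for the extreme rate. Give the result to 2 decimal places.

d' = 3.13

The false-alarm rate is 0/100 = 0, so apply the 1/(2N) correction: FA → 1/(2·100) = 0.00500.
z(H) = z(0.71000) = 0.553
z(FA) = z(0.00500) = -2.576
d' = 0.553 − (-2.576) = 3.129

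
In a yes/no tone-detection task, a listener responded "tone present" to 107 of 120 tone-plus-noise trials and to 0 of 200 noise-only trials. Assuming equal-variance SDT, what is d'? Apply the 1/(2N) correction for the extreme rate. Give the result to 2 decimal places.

The false-alarm rate is 0/200 = 0, so apply the 1/(2N) correction: FA → 1/(2·200) = 0.00250.
z(H) = z(0.89167) = 1.235
z(FA) = z(0.00250) = -2.807
d' = 1.235 − (-2.807) = 4.042

d' = 4.04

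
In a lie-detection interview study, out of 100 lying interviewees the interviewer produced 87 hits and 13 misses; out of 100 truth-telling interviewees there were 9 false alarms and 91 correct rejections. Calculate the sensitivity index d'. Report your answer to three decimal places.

d' = 2.467

H = 87/100 = 0.8700
FA = 9/100 = 0.0900
z(0.8700) = 1.1264, z(0.0900) = -1.3408
d' = z(H) − z(FA) = 1.1264 − (-1.3408) = 2.4672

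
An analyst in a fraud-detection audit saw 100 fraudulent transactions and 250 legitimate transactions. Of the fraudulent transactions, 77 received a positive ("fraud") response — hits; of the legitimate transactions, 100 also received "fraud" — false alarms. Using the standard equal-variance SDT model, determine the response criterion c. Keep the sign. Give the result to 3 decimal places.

H = 77/100 = 0.7700
FA = 100/250 = 0.4000
Φ⁻¹(H) = 0.7388
Φ⁻¹(FA) = -0.2533
c = −½·[z(H) + z(FA)] = −0.5 × (0.7388 + (-0.2533)) = -0.24275

c = -0.243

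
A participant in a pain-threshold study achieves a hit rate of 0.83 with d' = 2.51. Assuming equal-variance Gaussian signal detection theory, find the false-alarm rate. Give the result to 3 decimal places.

false-alarm rate = 0.060

z(hit rate) = z(0.83) = 0.9542
z(FA) = z(H) − d' = 0.9542 − 2.51 = -1.5558
false-alarm rate = Φ(-1.5558) = 0.0599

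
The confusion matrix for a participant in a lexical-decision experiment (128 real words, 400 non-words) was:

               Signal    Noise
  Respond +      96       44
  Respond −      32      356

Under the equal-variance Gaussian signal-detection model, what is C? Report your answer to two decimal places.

H = 96/128 = 0.7500
FA = 44/400 = 0.1100
Φ⁻¹(H) = Φ⁻¹(0.7500) = 0.6745
Φ⁻¹(FA) = Φ⁻¹(0.1100) = -1.2265
c = −½·[z(H) + z(FA)] = −0.5 × (0.6745 + (-1.2265)) = 0.2760
c > 0: the participant has a conservative response bias.

C = 0.28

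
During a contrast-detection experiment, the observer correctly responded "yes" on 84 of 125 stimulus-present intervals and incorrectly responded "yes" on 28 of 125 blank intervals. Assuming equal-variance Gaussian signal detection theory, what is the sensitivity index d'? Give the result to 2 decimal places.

d' = 1.20

H = 84/125 = 0.6720
FA = 28/125 = 0.2240
Φ⁻¹(H) = Φ⁻¹(0.6720) = 0.4454
Φ⁻¹(FA) = Φ⁻¹(0.2240) = -0.7588
d' = z(H) − z(FA) = 0.4454 − (-0.7588) = 1.2042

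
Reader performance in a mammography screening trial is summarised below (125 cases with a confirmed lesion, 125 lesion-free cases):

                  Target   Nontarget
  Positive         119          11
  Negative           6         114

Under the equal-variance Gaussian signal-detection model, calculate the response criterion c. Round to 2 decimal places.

H = 119/125 = 0.9520
FA = 11/125 = 0.0880
z(H) = z(0.9520) = 1.6646
z(FA) = z(0.0880) = -1.3532
c = −½·[z(H) + z(FA)] = −0.5 × (1.6646 + (-1.3532)) = -0.1557

c = -0.16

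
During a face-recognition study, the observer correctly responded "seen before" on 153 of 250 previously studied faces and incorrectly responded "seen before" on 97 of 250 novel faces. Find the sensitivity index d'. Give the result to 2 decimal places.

H = 153/250 = 0.6120
FA = 97/250 = 0.3880
Φ⁻¹(0.6120) = 0.2845, Φ⁻¹(0.3880) = -0.2845
d' = z(H) − z(FA) = 0.2845 − (-0.2845) = 0.5690

d' = 0.57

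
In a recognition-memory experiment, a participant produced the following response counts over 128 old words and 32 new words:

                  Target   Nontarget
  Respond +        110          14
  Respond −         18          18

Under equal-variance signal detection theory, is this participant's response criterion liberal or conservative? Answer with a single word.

z(H) = 1.078, z(FA) = -0.157
c = −½·(z(H) + z(FA)) = -0.4605
c < 0 → liberal criterion (biased toward responding “yes”).

liberal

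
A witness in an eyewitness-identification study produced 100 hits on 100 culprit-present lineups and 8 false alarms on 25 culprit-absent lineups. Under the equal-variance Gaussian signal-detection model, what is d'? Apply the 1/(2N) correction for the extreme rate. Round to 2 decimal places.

The hit rate is 100/100 = 1, so apply the 1/(2N) correction: H → 1 − 1/(2·100) = 0.99500.
z(H) = z(0.99500) = 2.576
z(FA) = z(0.32000) = -0.468
d' = 2.576 − (-0.468) = 3.044

d' = 3.04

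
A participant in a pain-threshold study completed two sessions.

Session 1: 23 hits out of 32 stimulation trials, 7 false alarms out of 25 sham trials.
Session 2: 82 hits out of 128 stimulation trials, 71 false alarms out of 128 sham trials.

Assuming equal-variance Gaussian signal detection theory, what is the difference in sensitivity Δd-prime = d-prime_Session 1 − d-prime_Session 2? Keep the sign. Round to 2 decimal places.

Δd-prime = 0.94

Session 1: z(0.7188) = 0.579, z(0.2800) = -0.583, d' = 1.162
Session 2: z(0.6406) = 0.360, z(0.5547) = 0.138, d' = 0.222
Δd' = d'_Session 1 − d'_Session 2 = 1.162 − 0.222 = 0.940
Session 1 has the higher sensitivity.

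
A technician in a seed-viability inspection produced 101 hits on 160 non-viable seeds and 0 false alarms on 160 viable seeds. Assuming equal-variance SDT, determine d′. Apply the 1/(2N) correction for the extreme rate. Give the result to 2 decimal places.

The false-alarm rate is 0/160 = 0, so apply the 1/(2N) correction: FA → 1/(2·160) = 0.00313.
z(H) = z(0.63125) = 0.335
z(FA) = z(0.00313) = -2.734
d' = 0.335 − (-2.734) = 3.069

d′ = 3.07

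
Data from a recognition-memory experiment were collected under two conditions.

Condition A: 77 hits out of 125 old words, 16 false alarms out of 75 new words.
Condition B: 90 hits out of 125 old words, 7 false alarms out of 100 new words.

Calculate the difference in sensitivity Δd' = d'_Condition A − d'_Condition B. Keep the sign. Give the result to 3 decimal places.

Condition A: z(0.6160) = 0.2950, z(0.2133) = -0.7950, d' = 1.0900
Condition B: z(0.7200) = 0.5828, z(0.0700) = -1.4758, d' = 2.0586
Δd' = d'_Condition A − d'_Condition B = 1.0900 − 2.0586 = -0.9686
Condition B has the higher sensitivity.

Δd' = -0.969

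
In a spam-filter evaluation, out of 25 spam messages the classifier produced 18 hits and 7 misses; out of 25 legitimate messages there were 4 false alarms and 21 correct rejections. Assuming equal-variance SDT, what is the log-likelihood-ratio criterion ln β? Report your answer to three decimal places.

H = 18/25 = 0.7200
FA = 4/25 = 0.1600
Φ⁻¹(0.7200) = 0.5828, Φ⁻¹(0.1600) = -0.9945
ln β = −½·[z(H)² − z(FA)²] = −0.5 × (0.3397 − 0.9890) = 0.32465

ln β = 0.325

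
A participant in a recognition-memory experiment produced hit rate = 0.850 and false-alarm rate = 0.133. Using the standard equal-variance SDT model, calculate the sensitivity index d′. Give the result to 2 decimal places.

z(H) = z(0.850) = 1.0364
z(FA) = z(0.133) = -1.1123
d' = z(H) − z(FA) = 1.0364 − (-1.1123) = 2.1487

d′ = 2.15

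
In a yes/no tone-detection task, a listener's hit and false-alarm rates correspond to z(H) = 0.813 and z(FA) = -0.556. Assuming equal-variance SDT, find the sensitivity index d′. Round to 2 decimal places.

d′ = 1.37

d' = z(H) − z(FA) = 0.813 − (-0.556) = 1.369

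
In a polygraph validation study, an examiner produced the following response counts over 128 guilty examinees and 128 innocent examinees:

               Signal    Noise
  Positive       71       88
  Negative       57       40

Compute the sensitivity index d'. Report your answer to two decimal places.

d' = -0.35

H = 71/128 = 0.5547
FA = 88/128 = 0.6875
Φ⁻¹(0.5547) = 0.1375, Φ⁻¹(0.6875) = 0.4888
d' = z(H) − z(FA) = 0.1375 − 0.4888 = -0.3513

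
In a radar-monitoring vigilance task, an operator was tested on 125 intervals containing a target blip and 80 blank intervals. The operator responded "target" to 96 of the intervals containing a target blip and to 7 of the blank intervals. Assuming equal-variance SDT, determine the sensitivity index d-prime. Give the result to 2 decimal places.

H = 96/125 = 0.7680
FA = 7/80 = 0.0875
z(H) = 0.732
z(FA) = -1.356
d' = z(H) − z(FA) = 0.732 − (-1.356) = 2.088

d-prime = 2.09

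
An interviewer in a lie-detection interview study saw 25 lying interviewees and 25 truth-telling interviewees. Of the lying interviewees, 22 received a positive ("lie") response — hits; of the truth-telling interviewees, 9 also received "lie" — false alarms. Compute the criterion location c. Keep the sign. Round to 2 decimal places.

c = -0.41

H = 22/25 = 0.8800
FA = 9/25 = 0.3600
z(0.8800) = 1.175, z(0.3600) = -0.358
c = −½·[z(H) + z(FA)] = −0.5 × (1.175 + (-0.358)) = -0.4085
c < 0: the interviewer has a liberal response bias.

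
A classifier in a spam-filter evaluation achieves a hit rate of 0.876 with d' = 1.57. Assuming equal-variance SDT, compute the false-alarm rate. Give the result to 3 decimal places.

false-alarm rate = 0.339

z(hit rate) = z(0.876) = 1.1552
z(FA) = z(H) − d' = 1.1552 − 1.57 = -0.4148
false-alarm rate = Φ(-0.4148) = 0.3391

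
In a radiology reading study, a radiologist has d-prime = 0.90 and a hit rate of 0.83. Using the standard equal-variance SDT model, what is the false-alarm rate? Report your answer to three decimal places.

false-alarm rate = 0.522

z(hit rate) = z(0.83) = 0.9542
z(FA) = z(H) − d' = 0.9542 − 0.90 = 0.0542
false-alarm rate = Φ(0.0542) = 0.5216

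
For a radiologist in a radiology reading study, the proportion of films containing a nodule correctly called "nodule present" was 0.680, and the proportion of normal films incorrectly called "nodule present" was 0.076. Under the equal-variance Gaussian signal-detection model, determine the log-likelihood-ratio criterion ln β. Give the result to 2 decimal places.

z(H) = 0.468
z(FA) = -1.433
ln β = −½·[z(H)² − z(FA)²] = −0.5 × (0.219 − 2.053) = 0.917

ln β = 0.92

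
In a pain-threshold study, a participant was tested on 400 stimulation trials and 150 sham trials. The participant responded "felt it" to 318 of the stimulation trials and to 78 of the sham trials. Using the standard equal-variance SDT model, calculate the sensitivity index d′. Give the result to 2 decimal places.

d′ = 0.77

H = 318/400 = 0.7950
FA = 78/150 = 0.5200
z(H) = 0.824
z(FA) = 0.050
d' = z(H) − z(FA) = 0.824 − 0.050 = 0.774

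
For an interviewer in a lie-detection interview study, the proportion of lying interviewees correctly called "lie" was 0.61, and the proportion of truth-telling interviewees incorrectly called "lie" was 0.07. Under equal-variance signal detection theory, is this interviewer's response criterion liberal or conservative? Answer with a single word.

z(H) = 0.279, z(FA) = -1.476
c = −½·(z(H) + z(FA)) = 0.5985
c > 0 → conservative criterion (biased toward responding “no”).

conservative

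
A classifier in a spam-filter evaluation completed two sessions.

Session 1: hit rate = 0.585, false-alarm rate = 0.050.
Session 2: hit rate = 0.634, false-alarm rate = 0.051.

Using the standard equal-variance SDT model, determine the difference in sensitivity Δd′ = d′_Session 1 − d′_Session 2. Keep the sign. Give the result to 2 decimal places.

Δd′ = -0.12

Session 1: z(0.585) = 0.215, z(0.050) = -1.645, d' = 1.860
Session 2: z(0.634) = 0.342, z(0.051) = -1.635, d' = 1.977
Δd' = d'_Session 1 − d'_Session 2 = 1.860 − 1.977 = -0.117
Session 2 has the higher sensitivity.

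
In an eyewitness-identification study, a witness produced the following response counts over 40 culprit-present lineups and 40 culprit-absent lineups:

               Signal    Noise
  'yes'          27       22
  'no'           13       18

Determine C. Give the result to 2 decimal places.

H = 27/40 = 0.6750
FA = 22/40 = 0.5500
Φ⁻¹(H) = 0.4538
Φ⁻¹(FA) = 0.1257
c = −½·[z(H) + z(FA)] = −0.5 × (0.4538 + 0.1257) = -0.28975

C = -0.29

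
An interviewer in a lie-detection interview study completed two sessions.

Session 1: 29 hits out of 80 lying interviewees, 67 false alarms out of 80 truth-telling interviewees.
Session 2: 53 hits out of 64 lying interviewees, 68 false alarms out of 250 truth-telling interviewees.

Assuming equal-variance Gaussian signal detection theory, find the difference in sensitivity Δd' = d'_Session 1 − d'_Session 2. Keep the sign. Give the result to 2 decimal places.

Session 1: z(0.3625) = -0.352, z(0.8375) = 0.984, d' = -1.336
Session 2: z(0.8281) = 0.947, z(0.2720) = -0.607, d' = 1.554
Δd' = d'_Session 1 − d'_Session 2 = -1.336 − 1.554 = -2.890
Session 2 has the higher sensitivity.

Δd' = -2.89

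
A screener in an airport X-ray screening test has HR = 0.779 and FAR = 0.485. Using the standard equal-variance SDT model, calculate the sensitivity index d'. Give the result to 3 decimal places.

d' = 0.806

z(0.779) = 0.7688, z(0.485) = -0.0376
d' = z(H) − z(FA) = 0.7688 − (-0.0376) = 0.8064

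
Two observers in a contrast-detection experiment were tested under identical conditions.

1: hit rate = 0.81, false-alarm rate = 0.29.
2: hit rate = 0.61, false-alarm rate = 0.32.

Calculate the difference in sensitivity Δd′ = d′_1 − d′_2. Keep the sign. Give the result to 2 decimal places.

1: z(0.81) = 0.878, z(0.29) = -0.553, d' = 1.431
2: z(0.61) = 0.279, z(0.32) = -0.468, d' = 0.747
Δd' = d'_1 − d'_2 = 1.431 − 0.747 = 0.684
1 has the higher sensitivity.

Δd′ = 0.68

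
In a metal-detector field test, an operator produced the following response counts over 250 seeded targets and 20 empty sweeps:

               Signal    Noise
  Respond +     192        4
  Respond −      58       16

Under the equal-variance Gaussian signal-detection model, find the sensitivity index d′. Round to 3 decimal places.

d′ = 1.574

H = 192/250 = 0.7680
FA = 4/20 = 0.2000
z(H) = z(0.7680) = 0.7323
z(FA) = z(0.2000) = -0.8416
d' = z(H) − z(FA) = 0.7323 − (-0.8416) = 1.5739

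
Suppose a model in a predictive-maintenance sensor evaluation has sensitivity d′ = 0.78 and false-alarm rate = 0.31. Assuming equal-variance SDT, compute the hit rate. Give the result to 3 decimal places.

z(false-alarm rate) = z(0.31) = -0.4959
z(H) = z(FA) + d' = -0.4959 + 0.78 = 0.2841
hit rate = Φ(0.2841) = 0.6118

hit rate = 0.612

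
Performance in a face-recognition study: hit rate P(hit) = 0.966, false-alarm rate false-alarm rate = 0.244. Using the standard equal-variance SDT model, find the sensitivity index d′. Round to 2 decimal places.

z(H) = 1.825
z(FA) = -0.693
d' = z(H) − z(FA) = 1.825 − (-0.693) = 2.518

d′ = 2.52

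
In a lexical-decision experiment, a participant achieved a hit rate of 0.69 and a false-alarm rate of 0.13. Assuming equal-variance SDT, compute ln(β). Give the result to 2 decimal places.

ln β = 0.51

z(0.69) = 0.496, z(0.13) = -1.126
ln β = −½·[z(H)² − z(FA)²] = −0.5 × (0.246 − 1.268) = 0.511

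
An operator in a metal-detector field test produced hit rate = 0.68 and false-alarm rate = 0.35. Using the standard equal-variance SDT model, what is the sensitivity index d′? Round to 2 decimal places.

d′ = 0.85

z(0.68) = 0.468, z(0.35) = -0.385
d' = z(H) − z(FA) = 0.468 − (-0.385) = 0.853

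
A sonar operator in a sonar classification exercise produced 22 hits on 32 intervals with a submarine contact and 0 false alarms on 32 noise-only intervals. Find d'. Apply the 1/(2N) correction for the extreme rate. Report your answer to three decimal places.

d' = 2.643

The false-alarm rate is 0/32 = 0, so apply the 1/(2N) correction: FA → 1/(2·32) = 0.01562.
z(H) = z(0.68750) = 0.4888
z(FA) = z(0.01562) = -2.1540
d' = 0.4888 − (-2.1540) = 2.6428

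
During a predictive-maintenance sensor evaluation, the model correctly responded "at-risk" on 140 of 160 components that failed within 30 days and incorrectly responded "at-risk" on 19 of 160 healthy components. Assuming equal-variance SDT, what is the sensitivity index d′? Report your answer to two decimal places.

d′ = 2.33

H = 140/160 = 0.8750
FA = 19/160 = 0.1187
z(H) = 1.150
z(FA) = -1.182
d' = z(H) − z(FA) = 1.150 − (-1.182) = 2.332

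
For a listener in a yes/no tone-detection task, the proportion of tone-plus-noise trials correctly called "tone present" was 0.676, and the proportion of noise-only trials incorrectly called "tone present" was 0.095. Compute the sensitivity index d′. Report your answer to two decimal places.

z(H) = z(0.676) = 0.4565
z(FA) = z(0.095) = -1.3106
d' = z(H) − z(FA) = 0.4565 − (-1.3106) = 1.7671

d′ = 1.77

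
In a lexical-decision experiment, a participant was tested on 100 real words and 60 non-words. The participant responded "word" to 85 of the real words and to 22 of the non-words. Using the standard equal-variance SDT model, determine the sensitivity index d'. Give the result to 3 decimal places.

d' = 1.377

H = 85/100 = 0.8500
FA = 22/60 = 0.3667
z(H) = 1.0364
z(FA) = -0.3406
d' = z(H) − z(FA) = 1.0364 − (-0.3406) = 1.3770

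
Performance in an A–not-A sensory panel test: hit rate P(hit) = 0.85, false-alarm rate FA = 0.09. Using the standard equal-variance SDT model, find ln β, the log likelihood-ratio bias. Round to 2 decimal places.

z(0.85) = 1.036, z(0.09) = -1.341
ln β = −½·[z(H)² − z(FA)²] = −0.5 × (1.073 − 1.798) = 0.3625

ln β = 0.36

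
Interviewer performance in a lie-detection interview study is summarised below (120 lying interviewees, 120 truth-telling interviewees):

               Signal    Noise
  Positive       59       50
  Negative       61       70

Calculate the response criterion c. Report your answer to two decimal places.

c = 0.12

H = 59/120 = 0.4917
FA = 50/120 = 0.4167
z(H) = z(0.4917) = -0.021
z(FA) = z(0.4167) = -0.210
c = −½·[z(H) + z(FA)] = −0.5 × (-0.021 + (-0.210)) = 0.1155
c > 0: the interviewer has a conservative response bias.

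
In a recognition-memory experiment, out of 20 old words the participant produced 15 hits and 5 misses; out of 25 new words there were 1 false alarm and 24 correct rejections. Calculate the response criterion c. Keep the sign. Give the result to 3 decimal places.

H = 15/20 = 0.7500
FA = 1/25 = 0.0400
z(0.7500) = 0.6745, z(0.0400) = -1.7507
c = −½·[z(H) + z(FA)] = −0.5 × (0.6745 + (-1.7507)) = 0.5381
c > 0: the participant has a conservative response bias.

c = 0.538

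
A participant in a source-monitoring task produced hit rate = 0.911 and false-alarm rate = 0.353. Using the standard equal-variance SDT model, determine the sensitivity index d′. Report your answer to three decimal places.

z(0.911) = 1.3469, z(0.353) = -0.3772
d' = z(H) − z(FA) = 1.3469 − (-0.3772) = 1.7241

d′ = 1.724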